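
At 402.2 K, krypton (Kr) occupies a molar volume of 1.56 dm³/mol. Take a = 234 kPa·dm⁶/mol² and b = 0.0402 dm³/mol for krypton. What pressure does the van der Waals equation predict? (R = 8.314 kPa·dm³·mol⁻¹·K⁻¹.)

P ≈ 2104 kPa

P = RT/(V_m − b) − a/V_m²
RT/(V_m − b) = (8.314)(402.2)/(1.56 − 0.0402) = 3343.9/1.5198 = 2200.2 kPa
a/V_m² = 234/(1.56)² = 96.154 kPa
P = 2200.2 − 96.154 = 2104 kPa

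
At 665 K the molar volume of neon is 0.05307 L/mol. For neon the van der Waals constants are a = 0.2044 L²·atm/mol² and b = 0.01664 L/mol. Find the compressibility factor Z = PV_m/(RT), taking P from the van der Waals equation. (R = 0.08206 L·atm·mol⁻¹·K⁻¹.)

Z ≈ 1.386

P = RT/(V_m − b) − a/V_m² = (0.08206)(665)/(0.05307 − 0.01664) − 0.2044/(0.05307)²
  = 54.570/0.036430 − 72.574 = 1497.9 − 72.574 = 1425.3 atm
Z = PV_m/(RT) = (1425.3)(0.05307)/((0.08206)(665)) = 75.641/54.570 = 1.386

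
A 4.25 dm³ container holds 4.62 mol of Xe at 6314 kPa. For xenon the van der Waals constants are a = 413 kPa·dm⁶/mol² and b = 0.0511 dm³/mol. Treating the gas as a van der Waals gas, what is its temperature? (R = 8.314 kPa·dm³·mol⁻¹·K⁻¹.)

T ≈ 710.8 K

T = (P + a n²/V²)(V − nb)/(nR)
P + a n²/V² = 6314 + (413)(4.62)²/(4.25)² = 6802.0 kPa
V − nb = 4.25 − (4.62)(0.0511) = 4.0139 dm³
T = (6802.0)(4.0139)/((4.62)(8.314)) = 710.8 K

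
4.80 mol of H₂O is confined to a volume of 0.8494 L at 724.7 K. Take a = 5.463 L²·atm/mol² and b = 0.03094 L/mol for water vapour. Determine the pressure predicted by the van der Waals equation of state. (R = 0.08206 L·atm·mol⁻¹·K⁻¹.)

P ≈ 232.8 atm

P = nRT/(V − nb) − a n²/V²
nRT/(V − nb) = (4.80)(0.08206)(724.7)/(0.8494 − 4.80×0.03094) = 285.45/0.70089 = 407.27 atm
a n²/V² = (5.463)(4.80)²/(0.8494)² = 174.46 atm
P = 407.27 − 174.46 = 232.8 atm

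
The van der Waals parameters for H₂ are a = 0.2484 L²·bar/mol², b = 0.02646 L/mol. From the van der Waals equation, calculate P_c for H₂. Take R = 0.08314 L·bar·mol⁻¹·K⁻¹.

P_c ≈ 13.14 bar

For a van der Waals gas, P_c = a/(27b²).
P_c = 0.2484/(27×(0.02646)²) = 0.2484/0.018904 = 13.14 bar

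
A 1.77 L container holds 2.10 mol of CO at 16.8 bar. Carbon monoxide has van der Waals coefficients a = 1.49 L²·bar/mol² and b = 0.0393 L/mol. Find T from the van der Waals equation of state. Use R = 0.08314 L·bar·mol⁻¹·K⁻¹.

T ≈ 182.6 K

T = (P + a n²/V²)(V − nb)/(nR)
P + a n²/V² = 16.8 + (1.49)(2.10)²/(1.77)² = 18.897 bar
V − nb = 1.77 − (2.10)(0.0393) = 1.6875 L
T = (18.897)(1.6875)/((2.10)(0.08314)) = 182.6 K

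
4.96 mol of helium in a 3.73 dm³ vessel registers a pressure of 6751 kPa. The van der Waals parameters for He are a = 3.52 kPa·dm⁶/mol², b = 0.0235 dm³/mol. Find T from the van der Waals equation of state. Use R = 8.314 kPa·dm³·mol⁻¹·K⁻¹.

T = (P + a n²/V²)(V − nb)/(nR)
P + a n²/V² = 6751 + (3.52)(4.96)²/(3.73)² = 6757.2 kPa
V − nb = 3.73 − (4.96)(0.0235) = 3.6134 dm³
T = (6757.2)(3.6134)/((4.96)(8.314)) = 592.1 K

T ≈ 592.1 K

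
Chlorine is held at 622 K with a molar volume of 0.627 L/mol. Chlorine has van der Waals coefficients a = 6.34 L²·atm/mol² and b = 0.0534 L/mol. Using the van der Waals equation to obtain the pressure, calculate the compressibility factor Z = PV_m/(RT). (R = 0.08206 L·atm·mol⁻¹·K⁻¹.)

P = RT/(V_m − b) − a/V_m² = (0.08206)(622)/(0.627 − 0.0534) − 6.34/(0.627)²
  = 51.041/0.57360 − 16.127 = 88.984 − 16.127 = 72.857 atm
Z = PV_m/(RT) = (72.857)(0.627)/((0.08206)(622)) = 45.681/51.041 = 0.8950

Z ≈ 0.8950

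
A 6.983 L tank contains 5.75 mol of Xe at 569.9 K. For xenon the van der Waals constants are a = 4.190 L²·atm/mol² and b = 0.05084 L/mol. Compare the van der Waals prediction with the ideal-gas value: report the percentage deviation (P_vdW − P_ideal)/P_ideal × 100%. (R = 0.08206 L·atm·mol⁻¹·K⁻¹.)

-3.01 %

Ideal: P_ideal = nRT/V = (5.75)(0.08206)(569.9)/6.983 = 38.5084 atm
vdW: P = nRT/(V − nb) − a n²/V² = 268.904/6.69067 − 138.532/48.7623 = 40.1909 − 2.84097 = 37.3499 atm
% deviation = (37.3499 − 38.5084)/38.5084 × 100% = -3.01%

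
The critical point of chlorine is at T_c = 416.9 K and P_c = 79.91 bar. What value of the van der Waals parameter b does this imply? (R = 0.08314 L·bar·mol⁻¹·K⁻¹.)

From T_c = 8a/(27Rb) and P_c = a/(27b²): b = R T_c/(8 P_c).
b = (0.08314)(416.9)/(8×79.91) = 34.661/639.28 = 0.05422 L/mol

b ≈ 0.05422 L/mol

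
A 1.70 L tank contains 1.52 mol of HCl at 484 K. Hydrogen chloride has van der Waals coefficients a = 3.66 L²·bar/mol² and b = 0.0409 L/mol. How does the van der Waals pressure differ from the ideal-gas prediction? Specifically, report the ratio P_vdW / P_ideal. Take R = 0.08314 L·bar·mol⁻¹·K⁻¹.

Ideal: P_ideal = nRT/V = (1.52)(0.08314)(484)/1.70 = 35.9791 bar
vdW: P = nRT/(V − nb) − a n²/V² = 61.1644/1.63783 − 8.45606/2.89000 = 37.3448 − 2.92597 = 34.4188 bar
Ratio = 34.4188/35.9791 = 0.9566

P_vdW / P_ideal ≈ 0.9566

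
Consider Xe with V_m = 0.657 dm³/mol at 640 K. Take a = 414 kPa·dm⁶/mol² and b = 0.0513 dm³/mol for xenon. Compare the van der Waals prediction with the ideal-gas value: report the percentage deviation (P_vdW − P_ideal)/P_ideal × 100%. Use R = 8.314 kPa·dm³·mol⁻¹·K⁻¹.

-3.37 %

Ideal: P_ideal = RT/V_m = (8.314)(640)/0.657 = 8098.87 kPa
vdW: P = RT/(V_m − b) − a/V_m² = 5320.96/0.605700 − 414/0.431649 = 8784.81 − 959.113 = 7825.70 kPa
% deviation = (7825.70 − 8098.87)/8098.87 × 100% = -3.37%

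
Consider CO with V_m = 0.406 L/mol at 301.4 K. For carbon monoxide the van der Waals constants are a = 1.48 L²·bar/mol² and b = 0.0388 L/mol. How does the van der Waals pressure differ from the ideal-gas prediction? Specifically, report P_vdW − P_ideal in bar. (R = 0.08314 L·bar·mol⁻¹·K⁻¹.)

Ideal: P_ideal = RT/V_m = (0.08314)(301.4)/0.406 = 61.7202 bar
vdW: P = RT/(V_m − b) − a/V_m² = 25.0584/0.367200 − 1.48/0.164836 = 68.2418 − 8.97862 = 59.2632 bar
ΔP = 59.2632 − 61.7202 = -2.457 bar

ΔP ≈ -2.457 bar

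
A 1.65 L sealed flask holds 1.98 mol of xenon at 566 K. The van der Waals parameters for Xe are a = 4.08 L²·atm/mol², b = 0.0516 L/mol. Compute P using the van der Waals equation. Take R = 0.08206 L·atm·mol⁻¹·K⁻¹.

P = nRT/(V − nb) − a n²/V²
nRT/(V − nb) = (1.98)(0.08206)(566)/(1.65 − 1.98×0.0516) = 91.963/1.5478 = 59.415 atm
a n²/V² = (4.08)(1.98)²/(1.65)² = 5.8752 atm
P = 59.415 − 5.8752 = 53.54 atm

P ≈ 53.54 atm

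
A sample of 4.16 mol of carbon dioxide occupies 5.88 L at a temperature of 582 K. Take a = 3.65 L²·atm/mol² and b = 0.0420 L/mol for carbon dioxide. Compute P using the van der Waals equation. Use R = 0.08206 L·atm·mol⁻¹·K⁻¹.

P ≈ 33.00 atm

P = nRT/(V − nb) − a n²/V²
nRT/(V − nb) = (4.16)(0.08206)(582)/(5.88 − 4.16×0.0420) = 198.68/5.7053 = 34.824 atm
a n²/V² = (3.65)(4.16)²/(5.88)² = 1.8269 atm
P = 34.824 − 1.8269 = 33.00 atm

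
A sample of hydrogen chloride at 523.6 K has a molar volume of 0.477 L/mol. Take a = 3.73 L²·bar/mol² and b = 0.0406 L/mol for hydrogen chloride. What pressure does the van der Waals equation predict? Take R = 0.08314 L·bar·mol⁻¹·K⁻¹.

P ≈ 83.36 bar

P = RT/(V_m − b) − a/V_m²
RT/(V_m − b) = (0.08314)(523.6)/(0.477 − 0.0406) = 43.532/0.43640 = 99.753 bar
a/V_m² = 3.73/(0.477)² = 16.394 bar
P = 99.753 − 16.394 = 83.36 bar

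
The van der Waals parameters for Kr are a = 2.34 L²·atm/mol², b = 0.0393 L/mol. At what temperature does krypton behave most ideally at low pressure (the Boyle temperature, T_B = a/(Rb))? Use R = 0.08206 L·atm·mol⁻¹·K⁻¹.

T_B ≈ 725.6 K

For a van der Waals gas the second virial coefficient B₂ = b − a/(RT) vanishes at T_B = a/(Rb).
T_B = 2.34/(0.08206×0.0393) = 2.34/0.0032250 = 725.6 K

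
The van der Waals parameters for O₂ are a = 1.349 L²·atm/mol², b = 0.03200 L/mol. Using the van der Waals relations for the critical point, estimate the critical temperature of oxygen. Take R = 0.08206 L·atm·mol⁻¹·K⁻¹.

T_c ≈ 152.2 K

For a van der Waals gas, T_c = 8a/(27Rb).
T_c = 8×1.349/(27×0.08206×0.03200) = 10.792/0.070900 = 152.2 K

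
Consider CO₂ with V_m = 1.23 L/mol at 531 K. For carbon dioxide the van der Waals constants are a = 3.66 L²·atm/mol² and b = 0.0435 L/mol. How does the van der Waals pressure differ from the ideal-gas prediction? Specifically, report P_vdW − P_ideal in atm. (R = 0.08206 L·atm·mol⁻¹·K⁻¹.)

Ideal: P_ideal = RT/V_m = (0.08206)(531)/1.23 = 35.4259 atm
vdW: P = RT/(V_m − b) − a/V_m² = 43.5739/1.18650 − 3.66/1.51290 = 36.7247 − 2.41919 = 34.3055 atm
ΔP = 34.3055 − 35.4259 = -1.120 atm

ΔP ≈ -1.120 atm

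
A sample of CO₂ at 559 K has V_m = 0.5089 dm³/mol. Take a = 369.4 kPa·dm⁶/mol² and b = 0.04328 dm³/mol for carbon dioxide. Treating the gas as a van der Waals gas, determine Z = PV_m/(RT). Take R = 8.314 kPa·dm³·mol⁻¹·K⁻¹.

P = RT/(V_m − b) − a/V_m² = (8.314)(559)/(0.5089 − 0.04328) − 369.4/(0.5089)²
  = 4647.5/0.46562 − 1426.4 = 9981.3 − 1426.4 = 8554.9 kPa
Z = PV_m/(RT) = (8554.9)(0.5089)/((8.314)(559)) = 4353.6/4647.5 = 0.9368

Z ≈ 0.9368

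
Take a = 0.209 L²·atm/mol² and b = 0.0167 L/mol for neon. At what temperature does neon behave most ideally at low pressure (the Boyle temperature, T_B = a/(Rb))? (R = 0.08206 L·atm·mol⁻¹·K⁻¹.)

T_B ≈ 152.5 K

For a van der Waals gas the second virial coefficient B₂ = b − a/(RT) vanishes at T_B = a/(Rb).
T_B = 0.209/(0.08206×0.0167) = 0.209/0.0013704 = 152.5 K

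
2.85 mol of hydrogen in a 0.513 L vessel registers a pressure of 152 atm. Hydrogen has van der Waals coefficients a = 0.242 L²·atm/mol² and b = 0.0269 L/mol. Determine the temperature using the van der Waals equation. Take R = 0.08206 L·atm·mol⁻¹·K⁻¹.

T = (P + a n²/V²)(V − nb)/(nR)
P + a n²/V² = 152 + (0.242)(2.85)²/(0.513)² = 159.47 atm
V − nb = 0.513 − (2.85)(0.0269) = 0.43634 L
T = (159.47)(0.43634)/((2.85)(0.08206)) = 297.5 K

T ≈ 297.5 K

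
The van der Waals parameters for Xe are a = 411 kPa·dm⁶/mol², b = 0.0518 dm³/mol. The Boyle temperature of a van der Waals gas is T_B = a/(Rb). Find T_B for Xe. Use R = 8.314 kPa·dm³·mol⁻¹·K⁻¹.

For a van der Waals gas the second virial coefficient B₂ = b − a/(RT) vanishes at T_B = a/(Rb).
T_B = 411/(8.314×0.0518) = 411/0.43067 = 954.3 K

T_B ≈ 954.3 K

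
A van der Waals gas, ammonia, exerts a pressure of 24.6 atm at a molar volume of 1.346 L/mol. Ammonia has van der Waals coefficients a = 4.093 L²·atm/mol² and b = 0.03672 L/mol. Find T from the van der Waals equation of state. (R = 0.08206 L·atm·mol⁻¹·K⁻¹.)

T ≈ 428.5 K

T = (P + a/V_m²)(V_m − b)/R
P + a/V_m² = 24.6 + 4.093/(1.346)² = 26.859 atm
V_m − b = 1.346 − 0.03672 = 1.3093 L/mol
T = (26.859)(1.3093)/0.08206 = 428.5 K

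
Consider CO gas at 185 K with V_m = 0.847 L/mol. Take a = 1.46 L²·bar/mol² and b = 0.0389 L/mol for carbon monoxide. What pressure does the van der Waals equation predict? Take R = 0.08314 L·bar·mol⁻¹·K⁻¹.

P = RT/(V_m − b) − a/V_m²
RT/(V_m − b) = (0.08314)(185)/(0.847 − 0.0389) = 15.381/0.80810 = 19.034 bar
a/V_m² = 1.46/(0.847)² = 2.0351 bar
P = 19.034 − 2.0351 = 17.00 bar

P ≈ 17.00 bar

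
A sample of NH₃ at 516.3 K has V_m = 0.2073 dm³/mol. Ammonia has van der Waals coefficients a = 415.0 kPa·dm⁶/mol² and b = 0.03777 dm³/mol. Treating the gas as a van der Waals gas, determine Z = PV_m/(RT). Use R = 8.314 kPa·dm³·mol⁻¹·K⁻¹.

Z ≈ 0.7564

P = RT/(V_m − b) − a/V_m² = (8.314)(516.3)/(0.2073 − 0.03777) − 415.0/(0.2073)²
  = 4292.5/0.16953 − 9657.2 = 25320 − 9657.2 = 15663 kPa
Z = PV_m/(RT) = (15663)(0.2073)/((8.314)(516.3)) = 3246.9/4292.5 = 0.7564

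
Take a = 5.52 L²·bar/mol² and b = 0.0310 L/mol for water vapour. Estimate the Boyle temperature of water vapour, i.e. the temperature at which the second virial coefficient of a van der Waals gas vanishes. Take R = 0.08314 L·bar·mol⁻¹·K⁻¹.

For a van der Waals gas the second virial coefficient B₂ = b − a/(RT) vanishes at T_B = a/(Rb).
T_B = 5.52/(0.08314×0.0310) = 5.52/0.0025773 = 2142 K

T_B ≈ 2142 K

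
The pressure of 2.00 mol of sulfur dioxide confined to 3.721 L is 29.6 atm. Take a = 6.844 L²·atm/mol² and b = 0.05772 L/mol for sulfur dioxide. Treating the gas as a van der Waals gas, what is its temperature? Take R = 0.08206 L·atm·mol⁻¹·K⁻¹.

T ≈ 693.7 K

T = (P + a n²/V²)(V − nb)/(nR)
P + a n²/V² = 29.6 + (6.844)(2.00)²/(3.721)² = 31.577 atm
V − nb = 3.721 − (2.00)(0.05772) = 3.6056 L
T = (31.577)(3.6056)/((2.00)(0.08206)) = 693.7 K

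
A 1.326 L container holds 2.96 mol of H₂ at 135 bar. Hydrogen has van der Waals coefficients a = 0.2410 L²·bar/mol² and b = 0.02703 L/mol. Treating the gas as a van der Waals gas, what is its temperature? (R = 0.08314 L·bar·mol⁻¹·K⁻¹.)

T = (P + a n²/V²)(V − nb)/(nR)
P + a n²/V² = 135 + (0.2410)(2.96)²/(1.326)² = 136.20 bar
V − nb = 1.326 − (2.96)(0.02703) = 1.2460 L
T = (136.20)(1.2460)/((2.96)(0.08314)) = 689.6 K

T ≈ 689.6 K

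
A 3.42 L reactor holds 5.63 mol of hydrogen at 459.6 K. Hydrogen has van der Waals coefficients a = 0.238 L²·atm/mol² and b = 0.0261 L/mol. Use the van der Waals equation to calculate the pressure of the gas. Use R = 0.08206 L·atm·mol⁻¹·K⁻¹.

P ≈ 64.23 atm

P = nRT/(V − nb) − a n²/V²
nRT/(V − nb) = (5.63)(0.08206)(459.6)/(3.42 − 5.63×0.0261) = 212.33/3.2731 = 64.871 atm
a n²/V² = (0.238)(5.63)²/(3.42)² = 0.64497 atm
P = 64.871 − 0.64497 = 64.23 atm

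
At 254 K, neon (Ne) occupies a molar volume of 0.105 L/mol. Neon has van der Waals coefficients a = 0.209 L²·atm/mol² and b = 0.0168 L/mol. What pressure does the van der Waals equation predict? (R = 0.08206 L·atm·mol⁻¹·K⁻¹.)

P = RT/(V_m − b) − a/V_m²
RT/(V_m − b) = (0.08206)(254)/(0.105 − 0.0168) = 20.843/0.088200 = 236.32 atm
a/V_m² = 0.209/(0.105)² = 18.957 atm
P = 236.32 − 18.957 = 217.4 atm

P ≈ 217.4 atm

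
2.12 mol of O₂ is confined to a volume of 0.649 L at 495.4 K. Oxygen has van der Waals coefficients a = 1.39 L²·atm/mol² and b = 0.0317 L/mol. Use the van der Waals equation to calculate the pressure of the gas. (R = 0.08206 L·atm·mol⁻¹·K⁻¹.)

P ≈ 133.3 atm

P = nRT/(V − nb) − a n²/V²
nRT/(V − nb) = (2.12)(0.08206)(495.4)/(0.649 − 2.12×0.0317) = 86.183/0.58180 = 148.13 atm
a n²/V² = (1.39)(2.12)²/(0.649)² = 14.832 atm
P = 148.13 − 14.832 = 133.3 atm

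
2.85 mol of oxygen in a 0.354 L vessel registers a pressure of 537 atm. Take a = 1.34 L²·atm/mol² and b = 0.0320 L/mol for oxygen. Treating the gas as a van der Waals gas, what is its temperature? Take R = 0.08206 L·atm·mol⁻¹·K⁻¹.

T ≈ 701.0 K

T = (P + a n²/V²)(V − nb)/(nR)
P + a n²/V² = 537 + (1.34)(2.85)²/(0.354)² = 623.85 atm
V − nb = 0.354 − (2.85)(0.0320) = 0.26280 L
T = (623.85)(0.26280)/((2.85)(0.08206)) = 701.0 K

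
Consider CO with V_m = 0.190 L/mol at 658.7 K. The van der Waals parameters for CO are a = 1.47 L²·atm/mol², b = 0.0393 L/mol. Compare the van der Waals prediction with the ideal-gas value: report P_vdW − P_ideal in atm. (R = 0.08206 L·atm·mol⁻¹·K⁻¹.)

ΔP ≈ 33.47 atm

Ideal: P_ideal = RT/V_m = (0.08206)(658.7)/0.190 = 284.489 atm
vdW: P = RT/(V_m − b) − a/V_m² = 54.0529/0.150700 − 1.47/0.0361000 = 358.679 − 40.7202 = 317.959 atm
ΔP = 317.959 − 284.489 = 33.47 atm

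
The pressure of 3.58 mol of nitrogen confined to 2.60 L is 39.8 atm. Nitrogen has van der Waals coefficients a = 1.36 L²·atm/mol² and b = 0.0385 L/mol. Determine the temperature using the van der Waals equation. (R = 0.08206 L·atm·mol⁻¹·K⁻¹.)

T ≈ 355.2 K

T = (P + a n²/V²)(V − nb)/(nR)
P + a n²/V² = 39.8 + (1.36)(3.58)²/(2.60)² = 42.378 atm
V − nb = 2.60 − (3.58)(0.0385) = 2.4622 L
T = (42.378)(2.4622)/((3.58)(0.08206)) = 355.2 K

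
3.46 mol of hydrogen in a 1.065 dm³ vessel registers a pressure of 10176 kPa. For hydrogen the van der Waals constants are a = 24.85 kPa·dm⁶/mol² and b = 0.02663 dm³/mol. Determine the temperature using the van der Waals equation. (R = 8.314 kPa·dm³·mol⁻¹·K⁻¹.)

T ≈ 353.0 K

T = (P + a n²/V²)(V − nb)/(nR)
P + a n²/V² = 10176 + (24.85)(3.46)²/(1.065)² = 10438 kPa
V − nb = 1.065 − (3.46)(0.02663) = 0.97286 dm³
T = (10438)(0.97286)/((3.46)(8.314)) = 353.0 K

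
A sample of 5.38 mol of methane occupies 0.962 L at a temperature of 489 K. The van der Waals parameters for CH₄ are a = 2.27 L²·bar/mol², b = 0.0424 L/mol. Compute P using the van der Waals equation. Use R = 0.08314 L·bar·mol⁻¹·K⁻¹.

P ≈ 227.0 bar

P = nRT/(V − nb) − a n²/V²
nRT/(V − nb) = (5.38)(0.08314)(489)/(0.962 − 5.38×0.0424) = 218.73/0.73389 = 298.04 bar
a n²/V² = (2.27)(5.38)²/(0.962)² = 70.997 bar
P = 298.04 − 70.997 = 227.0 bar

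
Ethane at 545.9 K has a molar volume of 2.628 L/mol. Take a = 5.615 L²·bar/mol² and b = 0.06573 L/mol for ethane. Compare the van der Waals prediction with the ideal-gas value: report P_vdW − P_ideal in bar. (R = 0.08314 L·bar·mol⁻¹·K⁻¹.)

ΔP ≈ -0.370 bar

Ideal: P_ideal = RT/V_m = (0.08314)(545.9)/2.628 = 17.2702 bar
vdW: P = RT/(V_m − b) − a/V_m² = 45.3861/2.56227 − 5.615/6.90638 = 17.7132 − 0.813016 = 16.9002 bar
ΔP = 16.9002 − 17.2702 = -0.370 bar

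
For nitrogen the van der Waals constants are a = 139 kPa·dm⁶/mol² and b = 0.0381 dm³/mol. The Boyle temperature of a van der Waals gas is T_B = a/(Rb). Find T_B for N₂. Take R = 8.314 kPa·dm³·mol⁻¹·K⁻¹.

For a van der Waals gas the second virial coefficient B₂ = b − a/(RT) vanishes at T_B = a/(Rb).
T_B = 139/(8.314×0.0381) = 139/0.31676 = 438.8 K

T_B ≈ 438.8 K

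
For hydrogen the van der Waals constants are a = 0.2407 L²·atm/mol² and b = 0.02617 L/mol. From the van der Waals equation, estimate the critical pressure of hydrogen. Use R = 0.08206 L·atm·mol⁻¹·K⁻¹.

P_c ≈ 13.02 atm

For a van der Waals gas, P_c = a/(27b²).
P_c = 0.2407/(27×(0.02617)²) = 0.2407/0.018491 = 13.02 atm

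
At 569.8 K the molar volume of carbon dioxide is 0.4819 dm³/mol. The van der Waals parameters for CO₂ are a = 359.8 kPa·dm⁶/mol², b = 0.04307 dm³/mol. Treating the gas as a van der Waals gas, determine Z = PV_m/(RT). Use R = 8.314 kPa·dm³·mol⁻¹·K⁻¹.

Z ≈ 0.9405

P = RT/(V_m − b) − a/V_m² = (8.314)(569.8)/(0.4819 − 0.04307) − 359.8/(0.4819)²
  = 4737.3/0.43883 − 1549.3 = 10795 − 1549.3 = 9246 kPa
Z = PV_m/(RT) = (9246)(0.4819)/((8.314)(569.8)) = 4455.6/4737.3 = 0.9405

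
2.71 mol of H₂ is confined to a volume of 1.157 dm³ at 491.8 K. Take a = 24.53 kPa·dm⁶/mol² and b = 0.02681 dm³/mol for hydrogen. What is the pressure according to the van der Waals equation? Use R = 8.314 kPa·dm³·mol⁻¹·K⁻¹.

P ≈ 10084 kPa

P = nRT/(V − nb) − a n²/V²
nRT/(V − nb) = (2.71)(8.314)(491.8)/(1.157 − 2.71×0.02681) = 11081/1.0843 = 10219 kPa
a n²/V² = (24.53)(2.71)²/(1.157)² = 134.58 kPa
P = 10219 − 134.58 = 10084 kPa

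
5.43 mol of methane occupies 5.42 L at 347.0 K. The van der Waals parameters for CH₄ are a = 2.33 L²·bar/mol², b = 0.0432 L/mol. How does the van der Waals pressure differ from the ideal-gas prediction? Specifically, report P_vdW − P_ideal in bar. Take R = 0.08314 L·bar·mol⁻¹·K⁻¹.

ΔP ≈ -1.031 bar

Ideal: P_ideal = nRT/V = (5.43)(0.08314)(347.0)/5.42 = 28.9028 bar
vdW: P = nRT/(V − nb) − a n²/V² = 156.653/5.18542 − 68.6998/29.3764 = 30.2103 − 2.33861 = 27.8717 bar
ΔP = 27.8717 − 28.9028 = -1.031 bar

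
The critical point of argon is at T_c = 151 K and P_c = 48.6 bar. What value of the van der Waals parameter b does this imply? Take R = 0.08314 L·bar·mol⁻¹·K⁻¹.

b ≈ 0.03229 L/mol

From T_c = 8a/(27Rb) and P_c = a/(27b²): b = R T_c/(8 P_c).
b = (0.08314)(151)/(8×48.6) = 12.554/388.80 = 0.03229 L/mol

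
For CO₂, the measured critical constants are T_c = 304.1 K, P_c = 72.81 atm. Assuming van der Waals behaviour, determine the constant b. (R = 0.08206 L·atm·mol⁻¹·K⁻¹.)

b ≈ 0.04284 L/mol

From T_c = 8a/(27Rb) and P_c = a/(27b²): b = R T_c/(8 P_c).
b = (0.08206)(304.1)/(8×72.81) = 24.954/582.48 = 0.04284 L/mol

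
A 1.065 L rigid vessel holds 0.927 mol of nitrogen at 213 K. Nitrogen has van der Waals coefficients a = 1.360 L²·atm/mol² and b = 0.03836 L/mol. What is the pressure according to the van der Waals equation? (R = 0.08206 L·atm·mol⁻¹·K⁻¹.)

P = nRT/(V − nb) − a n²/V²
nRT/(V − nb) = (0.927)(0.08206)(213)/(1.065 − 0.927×0.03836) = 16.203/1.0294 = 15.740 atm
a n²/V² = (1.360)(0.927)²/(1.065)² = 1.0304 atm
P = 15.740 − 1.0304 = 14.71 atm

P ≈ 14.71 atm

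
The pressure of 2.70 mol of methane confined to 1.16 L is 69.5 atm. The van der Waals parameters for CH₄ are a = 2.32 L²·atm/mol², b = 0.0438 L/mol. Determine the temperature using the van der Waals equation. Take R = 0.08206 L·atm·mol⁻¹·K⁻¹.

T = (P + a n²/V²)(V − nb)/(nR)
P + a n²/V² = 69.5 + (2.32)(2.70)²/(1.16)² = 82.069 atm
V − nb = 1.16 − (2.70)(0.0438) = 1.0417 L
T = (82.069)(1.0417)/((2.70)(0.08206)) = 385.9 K

T ≈ 385.9 K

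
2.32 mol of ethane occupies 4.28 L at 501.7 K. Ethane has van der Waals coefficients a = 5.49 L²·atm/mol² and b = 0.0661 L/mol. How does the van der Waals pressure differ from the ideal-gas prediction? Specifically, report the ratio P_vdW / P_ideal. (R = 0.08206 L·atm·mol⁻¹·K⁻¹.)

Ideal: P_ideal = nRT/V = (2.32)(0.08206)(501.7)/4.28 = 22.3162 atm
vdW: P = nRT/(V − nb) − a n²/V² = 95.5132/4.12665 − 29.5494/18.3184 = 23.1455 − 1.61310 = 21.5324 atm
Ratio = 21.5324/22.3162 = 0.9649

P_vdW / P_ideal ≈ 0.9649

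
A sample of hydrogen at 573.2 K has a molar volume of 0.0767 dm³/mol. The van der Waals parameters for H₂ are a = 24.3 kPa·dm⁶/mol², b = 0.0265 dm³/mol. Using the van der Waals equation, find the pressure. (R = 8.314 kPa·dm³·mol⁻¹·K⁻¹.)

P = RT/(V_m − b) − a/V_m²
RT/(V_m − b) = (8.314)(573.2)/(0.0767 − 0.0265) = 4765.6/0.050200 = 94932 kPa
a/V_m² = 24.3/(0.0767)² = 4130.6 kPa
P = 94932 − 4130.6 = 90801 kPa

P ≈ 90801 kPa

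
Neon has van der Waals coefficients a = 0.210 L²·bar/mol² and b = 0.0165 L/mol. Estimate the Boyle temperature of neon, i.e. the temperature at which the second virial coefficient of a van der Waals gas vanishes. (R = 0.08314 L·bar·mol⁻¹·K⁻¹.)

T_B ≈ 153.1 K

For a van der Waals gas the second virial coefficient B₂ = b − a/(RT) vanishes at T_B = a/(Rb).
T_B = 0.210/(0.08314×0.0165) = 0.210/0.0013718 = 153.1 K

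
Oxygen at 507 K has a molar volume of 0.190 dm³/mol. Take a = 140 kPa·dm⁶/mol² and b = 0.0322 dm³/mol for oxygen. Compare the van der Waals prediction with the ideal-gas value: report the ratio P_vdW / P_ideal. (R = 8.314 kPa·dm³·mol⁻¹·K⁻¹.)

P_vdW / P_ideal ≈ 1.029

Ideal: P_ideal = RT/V_m = (8.314)(507)/0.190 = 22185.3 kPa
vdW: P = RT/(V_m − b) − a/V_m² = 4215.20/0.157800 − 140/0.0361000 = 26712.3 − 3878.12 = 22834.2 kPa
Ratio = 22834.2/22185.3 = 1.029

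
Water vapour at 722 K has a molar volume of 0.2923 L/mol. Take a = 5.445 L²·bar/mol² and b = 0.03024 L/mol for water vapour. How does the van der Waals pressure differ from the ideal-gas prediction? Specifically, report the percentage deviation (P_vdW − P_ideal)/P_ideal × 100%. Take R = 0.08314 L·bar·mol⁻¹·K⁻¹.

Ideal: P_ideal = RT/V_m = (0.08314)(722)/0.2923 = 205.361 bar
vdW: P = RT/(V_m − b) − a/V_m² = 60.0271/0.262060 − 5.445/0.0854393 = 229.059 − 63.7295 = 165.330 bar
% deviation = (165.330 − 205.361)/205.361 × 100% = -19.49%

-19.49 %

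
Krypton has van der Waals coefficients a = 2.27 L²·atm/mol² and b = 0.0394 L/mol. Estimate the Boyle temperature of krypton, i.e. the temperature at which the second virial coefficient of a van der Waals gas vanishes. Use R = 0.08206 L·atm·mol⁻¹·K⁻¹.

T_B ≈ 702.1 K

For a van der Waals gas the second virial coefficient B₂ = b − a/(RT) vanishes at T_B = a/(Rb).
T_B = 2.27/(0.08206×0.0394) = 2.27/0.0032332 = 702.1 K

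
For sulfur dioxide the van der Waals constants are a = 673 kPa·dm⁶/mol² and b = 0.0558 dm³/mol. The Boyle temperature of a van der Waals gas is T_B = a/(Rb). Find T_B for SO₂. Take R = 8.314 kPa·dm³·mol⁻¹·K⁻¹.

For a van der Waals gas the second virial coefficient B₂ = b − a/(RT) vanishes at T_B = a/(Rb).
T_B = 673/(8.314×0.0558) = 673/0.46392 = 1451 K

T_B ≈ 1451 K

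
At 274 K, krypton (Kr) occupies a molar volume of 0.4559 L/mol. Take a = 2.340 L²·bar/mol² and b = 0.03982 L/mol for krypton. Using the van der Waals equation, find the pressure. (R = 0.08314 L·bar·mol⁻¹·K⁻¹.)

P ≈ 43.49 bar

P = RT/(V_m − b) − a/V_m²
RT/(V_m − b) = (0.08314)(274)/(0.4559 − 0.03982) = 22.780/0.41608 = 54.749 bar
a/V_m² = 2.340/(0.4559)² = 11.258 bar
P = 54.749 − 11.258 = 43.49 bar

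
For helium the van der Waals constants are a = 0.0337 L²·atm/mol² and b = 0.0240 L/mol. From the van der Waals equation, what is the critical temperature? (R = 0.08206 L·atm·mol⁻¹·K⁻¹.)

For a van der Waals gas, T_c = 8a/(27Rb).
T_c = 8×0.0337/(27×0.08206×0.0240) = 0.26960/0.053175 = 5.070 K

T_c ≈ 5.070 K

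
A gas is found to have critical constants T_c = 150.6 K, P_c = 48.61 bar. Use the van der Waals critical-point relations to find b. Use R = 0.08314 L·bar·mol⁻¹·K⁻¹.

From T_c = 8a/(27Rb) and P_c = a/(27b²): b = R T_c/(8 P_c).
b = (0.08314)(150.6)/(8×48.61) = 12.521/388.88 = 0.03220 L/mol

b ≈ 0.03220 L/mol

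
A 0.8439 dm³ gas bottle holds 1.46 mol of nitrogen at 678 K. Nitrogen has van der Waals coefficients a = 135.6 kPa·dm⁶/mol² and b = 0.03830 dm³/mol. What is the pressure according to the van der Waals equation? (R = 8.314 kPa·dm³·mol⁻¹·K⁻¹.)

P = nRT/(V − nb) − a n²/V²
nRT/(V − nb) = (1.46)(8.314)(678)/(0.8439 − 1.46×0.03830) = 8229.9/0.78798 = 10444 kPa
a n²/V² = (135.6)(1.46)²/(0.8439)² = 405.87 kPa
P = 10444 − 405.87 = 10038 kPa

P ≈ 10038 kPa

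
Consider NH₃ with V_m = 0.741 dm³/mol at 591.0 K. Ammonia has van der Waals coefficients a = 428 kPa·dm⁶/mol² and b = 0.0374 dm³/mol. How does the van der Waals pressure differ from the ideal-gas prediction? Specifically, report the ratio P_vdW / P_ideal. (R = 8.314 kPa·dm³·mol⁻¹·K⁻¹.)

P_vdW / P_ideal ≈ 0.9356

Ideal: P_ideal = RT/V_m = (8.314)(591.0)/0.741 = 6631.00 kPa
vdW: P = RT/(V_m − b) − a/V_m² = 4913.57/0.703600 − 428/0.549081 = 6983.47 − 779.484 = 6203.99 kPa
Ratio = 6203.99/6631.00 = 0.9356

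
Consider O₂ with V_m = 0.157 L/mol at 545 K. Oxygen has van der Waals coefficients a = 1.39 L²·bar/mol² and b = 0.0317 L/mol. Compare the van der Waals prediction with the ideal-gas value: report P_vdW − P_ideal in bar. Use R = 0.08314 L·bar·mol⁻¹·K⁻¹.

Ideal: P_ideal = RT/V_m = (0.08314)(545)/0.157 = 288.607 bar
vdW: P = RT/(V_m − b) − a/V_m² = 45.3113/0.125300 − 1.39/0.0246490 = 361.623 − 56.3917 = 305.231 bar
ΔP = 305.231 − 288.607 = 16.62 bar

ΔP ≈ 16.62 bar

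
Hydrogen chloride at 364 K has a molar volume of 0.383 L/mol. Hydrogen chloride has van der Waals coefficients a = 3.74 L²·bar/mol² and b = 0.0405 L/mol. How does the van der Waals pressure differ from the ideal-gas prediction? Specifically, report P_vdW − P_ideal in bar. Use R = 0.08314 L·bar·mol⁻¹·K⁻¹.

ΔP ≈ -16.15 bar

Ideal: P_ideal = RT/V_m = (0.08314)(364)/0.383 = 79.0156 bar
vdW: P = RT/(V_m − b) − a/V_m² = 30.2630/0.342500 − 3.74/0.146689 = 88.3591 − 25.4961 = 62.8630 bar
ΔP = 62.8630 − 79.0156 = -16.15 bar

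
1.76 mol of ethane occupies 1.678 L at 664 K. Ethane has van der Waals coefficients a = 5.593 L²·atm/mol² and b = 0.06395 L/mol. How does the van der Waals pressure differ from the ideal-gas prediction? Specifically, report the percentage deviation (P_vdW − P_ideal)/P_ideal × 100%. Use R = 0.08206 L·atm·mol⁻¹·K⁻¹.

Ideal: P_ideal = nRT/V = (1.76)(0.08206)(664)/1.678 = 57.1505 atm
vdW: P = nRT/(V − nb) − a n²/V² = 95.8986/1.56545 − 17.3249/2.81568 = 61.2594 − 6.15301 = 55.1064 atm
% deviation = (55.1064 − 57.1505)/57.1505 × 100% = -3.58%

-3.58 %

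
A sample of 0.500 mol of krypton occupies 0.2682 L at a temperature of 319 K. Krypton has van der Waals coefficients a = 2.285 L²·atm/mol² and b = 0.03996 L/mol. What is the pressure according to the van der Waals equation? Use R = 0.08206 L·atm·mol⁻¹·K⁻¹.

P = nRT/(V − nb) − a n²/V²
nRT/(V − nb) = (0.500)(0.08206)(319)/(0.2682 − 0.500×0.03996) = 13.089/0.24822 = 52.731 atm
a n²/V² = (2.285)(0.500)²/(0.2682)² = 7.9416 atm
P = 52.731 − 7.9416 = 44.79 atm

P ≈ 44.79 atm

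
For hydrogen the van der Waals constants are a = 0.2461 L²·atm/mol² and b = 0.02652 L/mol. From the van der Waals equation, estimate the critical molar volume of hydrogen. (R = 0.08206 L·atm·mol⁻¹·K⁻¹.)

For a van der Waals gas, V_m,c = 3b.
V_m,c = 3×0.02652 = 0.07956 L/mol

V_m,c ≈ 0.07956 L/mol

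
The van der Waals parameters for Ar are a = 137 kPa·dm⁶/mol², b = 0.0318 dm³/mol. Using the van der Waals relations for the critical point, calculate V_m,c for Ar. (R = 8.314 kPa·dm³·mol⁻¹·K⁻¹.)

For a van der Waals gas, V_m,c = 3b.
V_m,c = 3×0.0318 = 0.09540 dm³/mol

V_m,c ≈ 0.09540 dm³/mol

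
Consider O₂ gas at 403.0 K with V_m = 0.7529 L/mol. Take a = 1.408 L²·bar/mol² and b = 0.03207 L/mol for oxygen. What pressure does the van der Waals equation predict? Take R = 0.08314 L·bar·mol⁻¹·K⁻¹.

P ≈ 44.00 bar

P = RT/(V_m − b) − a/V_m²
RT/(V_m − b) = (0.08314)(403.0)/(0.7529 − 0.03207) = 33.505/0.72083 = 46.481 bar
a/V_m² = 1.408/(0.7529)² = 2.4839 bar
P = 46.481 − 2.4839 = 44.00 bar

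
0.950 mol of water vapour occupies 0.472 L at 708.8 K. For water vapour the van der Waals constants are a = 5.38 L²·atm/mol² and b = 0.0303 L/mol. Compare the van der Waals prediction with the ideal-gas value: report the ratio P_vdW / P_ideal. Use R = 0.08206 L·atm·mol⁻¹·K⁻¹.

P_vdW / P_ideal ≈ 0.8788

Ideal: P_ideal = nRT/V = (0.950)(0.08206)(708.8)/0.472 = 117.068 atm
vdW: P = nRT/(V − nb) − a n²/V² = 55.2559/0.443215 − 4.85545/0.222784 = 124.671 − 21.7944 = 102.877 atm
Ratio = 102.877/117.068 = 0.8788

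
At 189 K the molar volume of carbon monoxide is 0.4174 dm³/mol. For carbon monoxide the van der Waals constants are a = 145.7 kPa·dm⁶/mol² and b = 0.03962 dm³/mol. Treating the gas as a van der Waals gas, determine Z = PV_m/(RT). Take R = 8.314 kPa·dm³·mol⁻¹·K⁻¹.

Z ≈ 0.8827

P = RT/(V_m − b) − a/V_m² = (8.314)(189)/(0.4174 − 0.03962) − 145.7/(0.4174)²
  = 1571.3/0.37778 − 836.29 = 4159.3 − 836.29 = 3323.0 kPa
Z = PV_m/(RT) = (3323.0)(0.4174)/((8.314)(189)) = 1387.0/1571.3 = 0.8827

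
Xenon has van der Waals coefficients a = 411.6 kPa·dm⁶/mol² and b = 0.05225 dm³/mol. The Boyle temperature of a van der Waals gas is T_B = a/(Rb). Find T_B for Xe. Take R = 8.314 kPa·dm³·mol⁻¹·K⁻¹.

For a van der Waals gas the second virial coefficient B₂ = b − a/(RT) vanishes at T_B = a/(Rb).
T_B = 411.6/(8.314×0.05225) = 411.6/0.43441 = 947.5 K

T_B ≈ 947.5 K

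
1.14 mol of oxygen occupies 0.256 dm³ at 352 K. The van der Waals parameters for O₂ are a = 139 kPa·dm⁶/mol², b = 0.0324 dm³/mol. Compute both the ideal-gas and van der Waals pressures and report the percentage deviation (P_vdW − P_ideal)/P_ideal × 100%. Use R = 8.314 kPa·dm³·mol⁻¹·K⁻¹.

-4.29 %

Ideal: P_ideal = nRT/V = (1.14)(8.314)(352)/0.256 = 13032.2 kPa
vdW: P = nRT/(V − nb) − a n²/V² = 3336.24/0.219064 − 180.644/0.0655360 = 15229.5 − 2756.41 = 12473.1 kPa
% deviation = (12473.1 − 13032.2)/13032.2 × 100% = -4.29%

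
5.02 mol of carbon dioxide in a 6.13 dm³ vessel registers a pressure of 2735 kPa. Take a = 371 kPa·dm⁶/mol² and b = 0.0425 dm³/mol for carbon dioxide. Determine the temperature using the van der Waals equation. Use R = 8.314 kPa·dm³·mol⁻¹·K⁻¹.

T = (P + a n²/V²)(V − nb)/(nR)
P + a n²/V² = 2735 + (371)(5.02)²/(6.13)² = 2983.8 kPa
V − nb = 6.13 − (5.02)(0.0425) = 5.9167 dm³
T = (2983.8)(5.9167)/((5.02)(8.314)) = 423.0 K

T ≈ 423.0 K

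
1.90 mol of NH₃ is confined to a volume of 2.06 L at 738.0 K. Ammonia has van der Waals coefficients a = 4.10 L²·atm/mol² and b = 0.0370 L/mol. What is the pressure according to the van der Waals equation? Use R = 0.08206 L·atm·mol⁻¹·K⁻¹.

P = nRT/(V − nb) − a n²/V²
nRT/(V − nb) = (1.90)(0.08206)(738.0)/(2.06 − 1.90×0.0370) = 115.06/1.9897 = 57.828 atm
a n²/V² = (4.10)(1.90)²/(2.06)² = 3.4878 atm
P = 57.828 − 3.4878 = 54.34 atm

P ≈ 54.34 atm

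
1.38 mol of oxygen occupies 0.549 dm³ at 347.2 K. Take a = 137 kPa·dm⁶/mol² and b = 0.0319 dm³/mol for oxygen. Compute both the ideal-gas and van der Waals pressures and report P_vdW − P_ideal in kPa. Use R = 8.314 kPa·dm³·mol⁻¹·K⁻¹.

ΔP ≈ -233.1 kPa

Ideal: P_ideal = nRT/V = (1.38)(8.314)(347.2)/0.549 = 7255.99 kPa
vdW: P = nRT/(V − nb) − a n²/V² = 3983.54/0.504978 − 260.903/0.301401 = 7888.54 − 865.634 = 7022.91 kPa
ΔP = 7022.91 − 7255.99 = -233.1 kPa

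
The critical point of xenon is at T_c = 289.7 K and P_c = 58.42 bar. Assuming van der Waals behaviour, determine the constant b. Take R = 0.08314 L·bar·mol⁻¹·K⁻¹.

From T_c = 8a/(27Rb) and P_c = a/(27b²): b = R T_c/(8 P_c).
b = (0.08314)(289.7)/(8×58.42) = 24.086/467.36 = 0.05154 L/mol

b ≈ 0.05154 L/mol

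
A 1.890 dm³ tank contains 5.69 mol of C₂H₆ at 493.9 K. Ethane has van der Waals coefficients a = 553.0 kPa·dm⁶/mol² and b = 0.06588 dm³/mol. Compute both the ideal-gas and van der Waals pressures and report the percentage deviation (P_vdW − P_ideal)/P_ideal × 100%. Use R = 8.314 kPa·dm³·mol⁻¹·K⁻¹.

-15.80 %

Ideal: P_ideal = nRT/V = (5.69)(8.314)(493.9)/1.890 = 12362.3 kPa
vdW: P = nRT/(V − nb) − a n²/V² = 23364.8/1.51514 − 17904.0/3.57210 = 15420.9 − 5012.18 = 10408.7 kPa
% deviation = (10408.7 − 12362.3)/12362.3 × 100% = -15.80%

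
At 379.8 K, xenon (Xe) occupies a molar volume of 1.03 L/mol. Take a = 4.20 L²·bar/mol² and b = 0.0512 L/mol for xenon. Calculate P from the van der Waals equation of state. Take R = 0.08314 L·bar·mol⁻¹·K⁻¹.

P = RT/(V_m − b) − a/V_m²
RT/(V_m − b) = (0.08314)(379.8)/(1.03 − 0.0512) = 31.577/0.97880 = 32.261 bar
a/V_m² = 4.20/(1.03)² = 3.9589 bar
P = 32.261 − 3.9589 = 28.30 bar

P ≈ 28.30 bar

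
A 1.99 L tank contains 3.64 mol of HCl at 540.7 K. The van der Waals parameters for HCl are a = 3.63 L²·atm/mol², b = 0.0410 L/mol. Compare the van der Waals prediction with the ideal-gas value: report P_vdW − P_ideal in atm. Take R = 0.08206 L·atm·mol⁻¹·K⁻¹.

ΔP ≈ -5.565 atm

Ideal: P_ideal = nRT/V = (3.64)(0.08206)(540.7)/1.99 = 81.1589 atm
vdW: P = nRT/(V − nb) − a n²/V² = 161.506/1.84076 − 48.0960/3.96010 = 87.7388 − 12.1451 = 75.5937 atm
ΔP = 75.5937 − 81.1589 = -5.565 atm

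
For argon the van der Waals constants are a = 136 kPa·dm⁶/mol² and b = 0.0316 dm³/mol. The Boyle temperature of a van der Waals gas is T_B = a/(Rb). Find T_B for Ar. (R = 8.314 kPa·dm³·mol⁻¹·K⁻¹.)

For a van der Waals gas the second virial coefficient B₂ = b − a/(RT) vanishes at T_B = a/(Rb).
T_B = 136/(8.314×0.0316) = 136/0.26272 = 517.7 K

T_B ≈ 517.7 K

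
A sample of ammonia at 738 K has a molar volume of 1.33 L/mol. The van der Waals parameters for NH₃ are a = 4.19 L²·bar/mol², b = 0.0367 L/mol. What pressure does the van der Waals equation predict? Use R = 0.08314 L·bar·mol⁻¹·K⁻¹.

P ≈ 45.07 bar

P = RT/(V_m − b) − a/V_m²
RT/(V_m − b) = (0.08314)(738)/(1.33 − 0.0367) = 61.357/1.2933 = 47.442 bar
a/V_m² = 4.19/(1.33)² = 2.3687 bar
P = 47.442 − 2.3687 = 45.07 bar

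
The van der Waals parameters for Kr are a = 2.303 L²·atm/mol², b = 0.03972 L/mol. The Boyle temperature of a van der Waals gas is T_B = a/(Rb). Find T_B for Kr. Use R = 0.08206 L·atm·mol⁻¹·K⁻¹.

For a van der Waals gas the second virial coefficient B₂ = b − a/(RT) vanishes at T_B = a/(Rb).
T_B = 2.303/(0.08206×0.03972) = 2.303/0.0032594 = 706.6 K

T_B ≈ 706.6 K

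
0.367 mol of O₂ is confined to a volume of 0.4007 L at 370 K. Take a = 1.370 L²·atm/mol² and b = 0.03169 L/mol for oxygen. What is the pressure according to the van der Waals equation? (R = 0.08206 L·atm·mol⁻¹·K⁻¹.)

P ≈ 27.49 atm

P = nRT/(V − nb) − a n²/V²
nRT/(V − nb) = (0.367)(0.08206)(370)/(0.4007 − 0.367×0.03169) = 11.143/0.38907 = 28.640 atm
a n²/V² = (1.370)(0.367)²/(0.4007)² = 1.1492 atm
P = 28.640 − 1.1492 = 27.49 atm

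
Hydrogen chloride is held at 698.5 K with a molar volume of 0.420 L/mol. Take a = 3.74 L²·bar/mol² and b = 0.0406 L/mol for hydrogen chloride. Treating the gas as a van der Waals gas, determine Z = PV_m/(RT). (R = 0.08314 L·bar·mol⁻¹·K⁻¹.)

P = RT/(V_m − b) − a/V_m² = (0.08314)(698.5)/(0.420 − 0.0406) − 3.74/(0.420)²
  = 58.073/0.37940 − 21.202 = 153.07 − 21.202 = 131.87 bar
Z = PV_m/(RT) = (131.87)(0.420)/((0.08314)(698.5)) = 55.385/58.073 = 0.9537

Z ≈ 0.9537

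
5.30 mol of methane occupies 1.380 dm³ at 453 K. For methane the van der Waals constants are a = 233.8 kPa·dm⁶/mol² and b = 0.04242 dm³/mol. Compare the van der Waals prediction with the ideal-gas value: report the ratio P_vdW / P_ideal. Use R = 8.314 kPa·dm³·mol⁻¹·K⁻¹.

P_vdW / P_ideal ≈ 0.9562

Ideal: P_ideal = nRT/V = (5.30)(8.314)(453)/1.380 = 14464.6 kPa
vdW: P = nRT/(V − nb) − a n²/V² = 19961.1/1.15517 − 6567.44/1.90440 = 17279.8 − 3448.56 = 13831.2 kPa
Ratio = 13831.2/14464.6 = 0.9562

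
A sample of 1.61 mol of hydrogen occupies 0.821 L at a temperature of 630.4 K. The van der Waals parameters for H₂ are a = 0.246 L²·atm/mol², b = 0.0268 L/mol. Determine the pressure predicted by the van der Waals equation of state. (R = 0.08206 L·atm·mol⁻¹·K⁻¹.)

P = nRT/(V − nb) − a n²/V²
nRT/(V − nb) = (1.61)(0.08206)(630.4)/(0.821 − 1.61×0.0268) = 83.286/0.77785 = 107.07 atm
a n²/V² = (0.246)(1.61)²/(0.821)² = 0.94602 atm
P = 107.07 − 0.94602 = 106.1 atm

P ≈ 106.1 atm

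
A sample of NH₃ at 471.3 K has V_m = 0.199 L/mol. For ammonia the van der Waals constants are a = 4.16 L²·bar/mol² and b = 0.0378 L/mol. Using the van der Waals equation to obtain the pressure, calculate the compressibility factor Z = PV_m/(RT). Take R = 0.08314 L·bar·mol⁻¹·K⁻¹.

Z ≈ 0.7010

P = RT/(V_m − b) − a/V_m² = (0.08314)(471.3)/(0.199 − 0.0378) − 4.16/(0.199)²
  = 39.184/0.16120 − 105.05 = 243.08 − 105.05 = 138.03 bar
Z = PV_m/(RT) = (138.03)(0.199)/((0.08314)(471.3)) = 27.468/39.184 = 0.7010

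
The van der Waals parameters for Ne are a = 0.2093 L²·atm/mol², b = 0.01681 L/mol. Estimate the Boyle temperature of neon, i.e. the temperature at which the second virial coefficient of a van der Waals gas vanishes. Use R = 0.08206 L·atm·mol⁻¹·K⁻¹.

T_B ≈ 151.7 K

For a van der Waals gas the second virial coefficient B₂ = b − a/(RT) vanishes at T_B = a/(Rb).
T_B = 0.2093/(0.08206×0.01681) = 0.2093/0.0013794 = 151.7 K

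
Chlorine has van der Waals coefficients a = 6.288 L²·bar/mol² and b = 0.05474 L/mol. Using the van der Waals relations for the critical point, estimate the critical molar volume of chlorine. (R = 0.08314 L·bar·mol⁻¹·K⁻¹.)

For a van der Waals gas, V_m,c = 3b.
V_m,c = 3×0.05474 = 0.1642 L/mol

V_m,c ≈ 0.1642 L/mol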